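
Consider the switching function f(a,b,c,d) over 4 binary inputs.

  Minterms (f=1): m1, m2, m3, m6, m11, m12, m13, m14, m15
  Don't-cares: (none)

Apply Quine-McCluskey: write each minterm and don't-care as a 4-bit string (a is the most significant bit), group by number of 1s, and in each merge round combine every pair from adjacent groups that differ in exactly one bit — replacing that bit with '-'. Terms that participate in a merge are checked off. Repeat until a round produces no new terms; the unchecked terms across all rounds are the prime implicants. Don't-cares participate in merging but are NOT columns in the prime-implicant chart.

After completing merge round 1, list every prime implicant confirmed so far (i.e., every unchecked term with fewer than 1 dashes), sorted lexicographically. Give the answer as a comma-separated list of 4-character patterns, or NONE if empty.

size-2^0 implicants → 0001(✓)  0010(✓)  0011(✓)  0110(✓)  1011(✓)  1100(✓)  1101(✓)  1110(✓)  1111(✓)
size-2^1 implicants → -011  -110  0-10  00-1  001-  1-11  11-0(✓)  11-1(✓)  110-(✓)  111-(✓)
size-2^2 implicants → 11--
Unchecked terms (primes): -011, -110, 0-10, 00-1, 001-, 1-11, 11--

NONE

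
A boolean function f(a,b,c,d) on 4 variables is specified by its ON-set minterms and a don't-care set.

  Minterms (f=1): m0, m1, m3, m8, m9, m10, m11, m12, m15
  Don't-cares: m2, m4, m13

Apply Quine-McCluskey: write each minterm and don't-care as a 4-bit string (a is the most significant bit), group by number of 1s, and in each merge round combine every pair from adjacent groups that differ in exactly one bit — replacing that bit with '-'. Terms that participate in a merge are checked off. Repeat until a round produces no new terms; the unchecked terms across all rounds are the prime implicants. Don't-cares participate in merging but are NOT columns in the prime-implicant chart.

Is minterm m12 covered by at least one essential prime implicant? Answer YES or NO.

[col 0] 0000*, 0001*, 0010*, 0011*, 0100*, 1000*, 1001*, 1010*, 1011*, 1100*, 1101*, 1111*
[col 1] -000*, -001*, -010*, -011*, -100*, 0-00*, 00-0*, 00-1*, 000-*, 001-*, 1-00*, 1-01*, 1-11*, 10-0*, 10-1*, 100-*, 101-*, 11-1*, 110-*
[col 2] --00, -0-0*, -0-1*, -00-*, -01-*, 00--*, 1--1, 1-0-, 10--*
[col 3] -0--
Prime implicants: --00, -0--, 1--1, 1-0-
PI chart (minterm → PIs covering it):
  0 | --00,-0--
  1 | -0--  (sole → essential)
  3 | -0--  (sole → essential)
  8 | --00,-0--,1-0-
  9 | -0--,1--1,1-0-
  10 | -0--  (sole → essential)
  11 | -0--,1--1
  12 | --00,1-0-
  15 | 1--1  (sole → essential)
Essential prime implicants: -0--, 1--1

NO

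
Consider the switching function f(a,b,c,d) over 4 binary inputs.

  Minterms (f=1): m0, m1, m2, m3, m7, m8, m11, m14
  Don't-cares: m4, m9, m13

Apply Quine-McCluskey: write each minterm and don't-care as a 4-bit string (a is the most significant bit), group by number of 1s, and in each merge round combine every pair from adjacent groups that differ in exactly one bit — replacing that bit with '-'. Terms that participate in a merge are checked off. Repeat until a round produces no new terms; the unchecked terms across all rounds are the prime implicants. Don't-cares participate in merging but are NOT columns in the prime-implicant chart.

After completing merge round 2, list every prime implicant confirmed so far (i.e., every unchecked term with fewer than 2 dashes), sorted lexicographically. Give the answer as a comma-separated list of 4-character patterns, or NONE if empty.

Round 0: 0000✓ 0001✓ 0010✓ 0011✓ 0100✓ 0111✓ 1000✓ 1001✓ 1011✓ 1101✓ 1110
Round 1: -000✓ -001✓ -011✓ 0-00 0-11 00-0✓ 00-1✓ 000-✓ 001-✓ 1-01 10-1✓ 100-✓
Round 2: -0-1 -00- 00--
PIs = {-0-1, -00-, 0-00, 0-11, 00--, 1-01, 1110}

0-00, 0-11, 1-01, 1110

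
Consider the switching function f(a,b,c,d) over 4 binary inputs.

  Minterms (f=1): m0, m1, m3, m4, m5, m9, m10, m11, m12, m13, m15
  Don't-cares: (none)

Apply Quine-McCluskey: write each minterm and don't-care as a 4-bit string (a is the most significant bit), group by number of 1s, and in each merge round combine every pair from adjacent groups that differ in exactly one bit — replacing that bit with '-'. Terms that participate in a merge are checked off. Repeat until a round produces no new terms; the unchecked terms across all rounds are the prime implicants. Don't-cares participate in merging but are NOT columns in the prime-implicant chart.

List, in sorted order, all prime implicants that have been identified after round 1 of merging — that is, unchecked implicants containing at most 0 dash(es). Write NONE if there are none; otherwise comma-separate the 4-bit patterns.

NONE

size-2^0 implicants → 0000(✓)  0001(✓)  0011(✓)  0100(✓)  0101(✓)  1001(✓)  1010(✓)  1011(✓)  1100(✓)  1101(✓)  1111(✓)
size-2^1 implicants → -001(✓)  -011(✓)  -100(✓)  -101(✓)  0-00(✓)  0-01(✓)  00-1(✓)  000-(✓)  010-(✓)  1-01(✓)  1-11(✓)  10-1(✓)  101-  11-1(✓)  110-(✓)
size-2^2 implicants → --01  -0-1  -10-  0-0-  1--1
Unchecked terms (primes): --01, -0-1, -10-, 0-0-, 1--1, 101-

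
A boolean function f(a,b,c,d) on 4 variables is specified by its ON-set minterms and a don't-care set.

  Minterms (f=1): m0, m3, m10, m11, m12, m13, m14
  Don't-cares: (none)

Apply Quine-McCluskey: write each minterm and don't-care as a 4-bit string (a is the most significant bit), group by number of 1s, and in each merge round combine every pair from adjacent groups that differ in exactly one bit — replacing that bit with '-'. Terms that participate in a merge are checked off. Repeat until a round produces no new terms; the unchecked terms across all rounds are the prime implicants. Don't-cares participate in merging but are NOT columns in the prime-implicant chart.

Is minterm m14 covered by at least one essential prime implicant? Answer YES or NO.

[col 0] 0000, 0011*, 1010*, 1011*, 1100*, 1101*, 1110*
[col 1] -011, 1-10, 101-, 11-0, 110-
Prime implicants: -011, 0000, 1-10, 101-, 11-0, 110-
PI chart (minterm → PIs covering it):
  0 | 0000  (sole → essential)
  3 | -011  (sole → essential)
  10 | 1-10,101-
  11 | -011,101-
  12 | 11-0,110-
  13 | 110-  (sole → essential)
  14 | 1-10,11-0
Essential prime implicants: -011, 0000, 110-

NO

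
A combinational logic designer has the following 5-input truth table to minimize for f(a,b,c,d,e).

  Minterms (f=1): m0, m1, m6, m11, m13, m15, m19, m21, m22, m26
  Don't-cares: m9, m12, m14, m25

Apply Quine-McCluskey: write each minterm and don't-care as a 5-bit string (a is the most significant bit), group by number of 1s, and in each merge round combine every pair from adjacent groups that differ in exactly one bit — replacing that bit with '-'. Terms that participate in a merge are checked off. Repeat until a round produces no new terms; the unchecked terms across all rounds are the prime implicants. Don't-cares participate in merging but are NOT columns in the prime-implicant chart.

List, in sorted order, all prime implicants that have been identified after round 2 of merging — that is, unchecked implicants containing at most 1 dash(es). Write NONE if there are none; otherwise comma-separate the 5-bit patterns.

-0110, -1001, 0-001, 0-110, 0000-, 10011, 10101, 11010

[col 0] 00000*, 00001*, 00110*, 01001*, 01011*, 01100*, 01101*, 01110*, 01111*, 10011, 10101, 10110*, 11001*, 11010
[col 1] -0110, -1001, 0-001, 0-110, 0000-, 01-01*, 01-11*, 010-1*, 011-0*, 011-1*, 0110-*, 0111-*
[col 2] 01--1, 011--
Prime implicants: -0110, -1001, 0-001, 0-110, 0000-, 01--1, 011--, 10011, 10101, 11010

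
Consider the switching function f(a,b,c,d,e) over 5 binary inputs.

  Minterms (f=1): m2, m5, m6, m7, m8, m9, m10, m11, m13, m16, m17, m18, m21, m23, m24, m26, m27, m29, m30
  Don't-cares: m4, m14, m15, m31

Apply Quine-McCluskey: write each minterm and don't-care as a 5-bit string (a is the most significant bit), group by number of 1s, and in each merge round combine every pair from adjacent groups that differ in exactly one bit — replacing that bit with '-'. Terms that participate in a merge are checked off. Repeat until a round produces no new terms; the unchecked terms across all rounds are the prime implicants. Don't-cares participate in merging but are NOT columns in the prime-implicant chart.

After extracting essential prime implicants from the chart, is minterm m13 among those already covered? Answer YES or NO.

[col 0] 00010*, 00100*, 00101*, 00110*, 00111*, 01000*, 01001*, 01010*, 01011*, 01101*, 01110*, 01111*, 10000*, 10001*, 10010*, 10101*, 10111*, 11000*, 11010*, 11011*, 11101*, 11110*, 11111*
[col 1] -0010*, -0101*, -0111*, -1000*, -1010*, -1011*, -1101*, -1110*, -1111*, 0-010*, 0-101*, 0-110*, 0-111*, 00-10*, 001-0*, 001-1*, 0010-*, 0011-*, 01-01*, 01-10*, 01-11*, 010-0*, 010-1*, 0100-*, 0101-*, 011-1*, 0111-*, 1-000*, 1-010*, 1-101*, 1-111*, 10-01, 100-0*, 1000-, 101-1*, 11-10*, 11-11*, 110-0*, 1101-*, 111-1*, 1111-*
[col 2] --010, --101*, --111*, -01-1*, -1-10*, -1-11*, -10-0, -101-*, -11-1*, -111-*, 0--10, 0-1-1*, 0-11-, 001--, 01--1, 01-1-*, 010--, 1-0-0, 1-1-1*, 11-1-*
[col 3] --1-1, -1-1-
Prime implicants: --010, --1-1, -1-1-, -10-0, 0--10, 0-11-, 001--, 01--1, 010--, 1-0-0, 10-01, 1000-
PI chart (minterm → PIs covering it):
  2 | --010,0--10
  5 | --1-1,001--
  6 | 0--10,0-11-,001--
  7 | --1-1,0-11-,001--
  8 | -10-0,010--
  9 | 01--1,010--
  10 | --010,-1-1-,-10-0,0--10,010--
  11 | -1-1-,01--1,010--
  13 | --1-1,01--1
  16 | 1-0-0,1000-
  17 | 10-01,1000-
  18 | --010,1-0-0
  21 | --1-1,10-01
  23 | --1-1  (sole → essential)
  24 | -10-0,1-0-0
  26 | --010,-1-1-,-10-0,1-0-0
  27 | -1-1-  (sole → essential)
  29 | --1-1  (sole → essential)
  30 | -1-1-  (sole → essential)
Essential prime implicants: --1-1, -1-1-

YES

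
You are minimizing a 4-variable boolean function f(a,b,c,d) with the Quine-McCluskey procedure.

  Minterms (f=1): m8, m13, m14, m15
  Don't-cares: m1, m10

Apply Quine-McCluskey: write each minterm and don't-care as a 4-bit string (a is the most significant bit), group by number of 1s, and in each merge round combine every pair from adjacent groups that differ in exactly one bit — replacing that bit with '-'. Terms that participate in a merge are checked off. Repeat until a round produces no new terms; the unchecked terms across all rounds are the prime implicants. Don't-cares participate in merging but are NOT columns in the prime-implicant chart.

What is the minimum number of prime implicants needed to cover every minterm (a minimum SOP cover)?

3

Round 0: 0001 1000✓ 1010✓ 1101✓ 1110✓ 1111✓
Round 1: 1-10 10-0 11-1 111-
PIs = {0001, 1-10, 10-0, 11-1, 111-}
Coverage chart:
  m8: 10-0 ←essential
  m13: 11-1 ←essential
  m14: 1-10,111-
  m15: 11-1,111-
Essential: 10-0, 11-1
Petrick residual → 1-10
Min cover (3 terms): acd' + ab'd' + abd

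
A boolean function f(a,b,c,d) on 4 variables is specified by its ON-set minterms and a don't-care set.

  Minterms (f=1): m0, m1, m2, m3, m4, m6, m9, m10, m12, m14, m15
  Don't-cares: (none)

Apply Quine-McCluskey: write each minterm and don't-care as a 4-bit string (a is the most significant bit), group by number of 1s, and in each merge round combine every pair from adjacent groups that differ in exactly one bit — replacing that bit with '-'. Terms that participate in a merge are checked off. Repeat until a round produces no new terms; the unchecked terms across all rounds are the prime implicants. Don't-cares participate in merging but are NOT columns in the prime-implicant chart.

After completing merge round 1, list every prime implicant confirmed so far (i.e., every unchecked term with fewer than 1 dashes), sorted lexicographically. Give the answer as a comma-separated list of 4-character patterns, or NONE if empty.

NONE

[col 0] 0000*, 0001*, 0010*, 0011*, 0100*, 0110*, 1001*, 1010*, 1100*, 1110*, 1111*
[col 1] -001, -010*, -100*, -110*, 0-00*, 0-10*, 00-0*, 00-1*, 000-*, 001-*, 01-0*, 1-10*, 11-0*, 111-
[col 2] --10, -1-0, 0--0, 00--
Prime implicants: --10, -001, -1-0, 0--0, 00--, 111-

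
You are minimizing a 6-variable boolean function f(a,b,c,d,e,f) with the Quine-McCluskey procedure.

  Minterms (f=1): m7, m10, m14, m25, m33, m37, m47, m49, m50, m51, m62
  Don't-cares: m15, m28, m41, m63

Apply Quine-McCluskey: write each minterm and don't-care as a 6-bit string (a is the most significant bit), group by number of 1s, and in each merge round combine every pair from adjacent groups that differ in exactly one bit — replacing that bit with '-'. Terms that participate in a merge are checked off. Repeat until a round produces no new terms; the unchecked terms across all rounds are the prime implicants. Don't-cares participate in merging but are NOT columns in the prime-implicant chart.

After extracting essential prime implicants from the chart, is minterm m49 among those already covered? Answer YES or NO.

NO

[col 0] 000111*, 001010*, 001110*, 001111*, 011001, 011100, 100001*, 100101*, 101001*, 101111*, 110001*, 110010*, 110011*, 111110*, 111111*
[col 1] -01111, 00-111, 001-10, 00111-, 1-0001, 1-1111, 10-001, 100-01, 1100-1, 11001-, 11111-
Prime implicants: -01111, 00-111, 001-10, 00111-, 011001, 011100, 1-0001, 1-1111, 10-001, 100-01, 1100-1, 11001-, 11111-
PI chart (minterm → PIs covering it):
  7 | 00-111  (sole → essential)
  10 | 001-10  (sole → essential)
  14 | 001-10,00111-
  25 | 011001  (sole → essential)
  33 | 1-0001,10-001,100-01
  37 | 100-01  (sole → essential)
  47 | -01111,1-1111
  49 | 1-0001,1100-1
  50 | 11001-  (sole → essential)
  51 | 1100-1,11001-
  62 | 11111-  (sole → essential)
Essential prime implicants: 00-111, 001-10, 011001, 100-01, 11001-, 11111-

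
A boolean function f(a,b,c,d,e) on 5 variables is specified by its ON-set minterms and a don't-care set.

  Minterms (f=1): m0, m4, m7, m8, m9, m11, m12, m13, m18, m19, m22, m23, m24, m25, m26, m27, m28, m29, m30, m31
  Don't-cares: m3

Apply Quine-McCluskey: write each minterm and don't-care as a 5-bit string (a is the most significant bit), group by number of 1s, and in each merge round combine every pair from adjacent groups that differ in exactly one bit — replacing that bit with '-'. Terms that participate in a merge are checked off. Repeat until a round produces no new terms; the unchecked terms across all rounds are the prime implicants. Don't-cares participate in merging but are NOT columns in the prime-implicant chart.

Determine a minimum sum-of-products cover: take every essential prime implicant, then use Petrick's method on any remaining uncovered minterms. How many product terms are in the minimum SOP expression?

[col 0] 00000*, 00011*, 00100*, 00111*, 01000*, 01001*, 01011*, 01100*, 01101*, 10010*, 10011*, 10110*, 10111*, 11000*, 11001*, 11010*, 11011*, 11100*, 11101*, 11110*, 11111*
[col 1] -0011*, -0111*, -1000*, -1001*, -1011*, -1100*, -1101*, 0-000*, 0-011*, 0-100*, 00-00*, 00-11*, 01-00*, 01-01*, 010-1*, 0100-*, 0110-*, 1-010*, 1-011*, 1-110*, 1-111*, 10-10*, 10-11*, 1001-*, 1011-*, 11-00*, 11-01*, 11-10*, 11-11*, 110-0*, 110-1*, 1100-*, 1101-*, 111-0*, 111-1*, 1110-*, 1111-*
[col 2] --011, -0-11, -1-00*, -1-01*, -10-1, -100-*, -110-*, 0--00, 01-0-*, 1--10*, 1--11*, 1-01-*, 1-11-*, 10-1-*, 11--0*, 11--1*, 11-0-*, 11-1-*, 110--*, 111--*
[col 3] -1-0-, 1--1-, 11---
Prime implicants: --011, -0-11, -1-0-, -10-1, 0--00, 1--1-, 11---
PI chart (minterm → PIs covering it):
  0 | 0--00  (sole → essential)
  4 | 0--00  (sole → essential)
  7 | -0-11  (sole → essential)
  8 | -1-0-,0--00
  9 | -1-0-,-10-1
  11 | --011,-10-1
  12 | -1-0-,0--00
  13 | -1-0-  (sole → essential)
  18 | 1--1-  (sole → essential)
  19 | --011,-0-11,1--1-
  22 | 1--1-  (sole → essential)
  23 | -0-11,1--1-
  24 | -1-0-,11---
  25 | -1-0-,-10-1,11---
  26 | 1--1-,11---
  27 | --011,-10-1,1--1-,11---
  28 | -1-0-,11---
  29 | -1-0-,11---
  30 | 1--1-,11---
  31 | 1--1-,11---
Essential prime implicants: -0-11, -1-0-, 0--00, 1--1-
Petrick residual → --011
Minimum SOP uses 5 PIs: c'de + b'de + bd' + a'd'e' + ad

5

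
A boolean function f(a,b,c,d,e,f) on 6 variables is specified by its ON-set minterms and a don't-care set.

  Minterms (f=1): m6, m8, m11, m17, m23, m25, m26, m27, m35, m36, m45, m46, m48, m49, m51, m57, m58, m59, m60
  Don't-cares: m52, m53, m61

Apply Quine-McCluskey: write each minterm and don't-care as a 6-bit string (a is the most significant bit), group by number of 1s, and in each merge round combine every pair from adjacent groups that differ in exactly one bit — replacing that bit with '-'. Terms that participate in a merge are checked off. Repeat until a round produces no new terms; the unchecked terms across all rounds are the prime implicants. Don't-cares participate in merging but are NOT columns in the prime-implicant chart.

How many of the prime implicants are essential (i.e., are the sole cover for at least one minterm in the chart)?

[col 0] 000110, 001000, 001011*, 010001*, 010111, 011001*, 011010*, 011011*, 100011*, 100100*, 101101*, 101110, 110000*, 110001*, 110011*, 110100*, 110101*, 111001*, 111010*, 111011*, 111100*, 111101*
[col 1] -10001*, -11001*, -11010*, -11011*, 0-1011, 01-001*, 0110-1*, 01101-*, 1-0011, 1-0100, 1-1101, 11-001*, 11-011*, 11-100*, 11-101*, 110-00*, 110-01*, 1100-1*, 11000-*, 11010-*, 111-01*, 1110-1*, 11101-*, 11110-*
[col 2] -1-001, -110-1, -1101-, 11--01, 11-0-1, 11-10-, 110-0-
Prime implicants: -1-001, -110-1, -1101-, 0-1011, 000110, 001000, 010111, 1-0011, 1-0100, 1-1101, 101110, 11--01, 11-0-1, 11-10-, 110-0-
PI chart (minterm → PIs covering it):
  6 | 000110  (sole → essential)
  8 | 001000  (sole → essential)
  11 | 0-1011  (sole → essential)
  17 | -1-001  (sole → essential)
  23 | 010111  (sole → essential)
  25 | -1-001,-110-1
  26 | -1101-  (sole → essential)
  27 | -110-1,-1101-,0-1011
  35 | 1-0011  (sole → essential)
  36 | 1-0100  (sole → essential)
  45 | 1-1101  (sole → essential)
  46 | 101110  (sole → essential)
  48 | 110-0-  (sole → essential)
  49 | -1-001,11--01,11-0-1,110-0-
  51 | 1-0011,11-0-1
  57 | -1-001,-110-1,11--01,11-0-1
  58 | -1101-  (sole → essential)
  59 | -110-1,-1101-,11-0-1
  60 | 11-10-  (sole → essential)
Essential prime implicants: -1-001, -1101-, 0-1011, 000110, 001000, 010111, 1-0011, 1-0100, 1-1101, 101110, 11-10-, 110-0-

12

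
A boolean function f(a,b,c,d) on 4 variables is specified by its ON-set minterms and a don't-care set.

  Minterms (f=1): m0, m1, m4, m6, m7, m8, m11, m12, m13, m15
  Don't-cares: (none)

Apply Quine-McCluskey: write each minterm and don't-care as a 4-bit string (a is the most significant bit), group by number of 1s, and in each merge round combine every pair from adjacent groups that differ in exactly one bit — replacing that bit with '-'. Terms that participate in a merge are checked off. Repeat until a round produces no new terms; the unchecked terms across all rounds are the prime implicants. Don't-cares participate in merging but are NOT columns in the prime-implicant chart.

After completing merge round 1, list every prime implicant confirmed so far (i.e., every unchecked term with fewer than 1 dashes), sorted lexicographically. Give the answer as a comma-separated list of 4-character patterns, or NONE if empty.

size-2^0 implicants → 0000(✓)  0001(✓)  0100(✓)  0110(✓)  0111(✓)  1000(✓)  1011(✓)  1100(✓)  1101(✓)  1111(✓)
size-2^1 implicants → -000(✓)  -100(✓)  -111  0-00(✓)  000-  01-0  011-  1-00(✓)  1-11  11-1  110-
size-2^2 implicants → --00
Unchecked terms (primes): --00, -111, 000-, 01-0, 011-, 1-11, 11-1, 110-

NONE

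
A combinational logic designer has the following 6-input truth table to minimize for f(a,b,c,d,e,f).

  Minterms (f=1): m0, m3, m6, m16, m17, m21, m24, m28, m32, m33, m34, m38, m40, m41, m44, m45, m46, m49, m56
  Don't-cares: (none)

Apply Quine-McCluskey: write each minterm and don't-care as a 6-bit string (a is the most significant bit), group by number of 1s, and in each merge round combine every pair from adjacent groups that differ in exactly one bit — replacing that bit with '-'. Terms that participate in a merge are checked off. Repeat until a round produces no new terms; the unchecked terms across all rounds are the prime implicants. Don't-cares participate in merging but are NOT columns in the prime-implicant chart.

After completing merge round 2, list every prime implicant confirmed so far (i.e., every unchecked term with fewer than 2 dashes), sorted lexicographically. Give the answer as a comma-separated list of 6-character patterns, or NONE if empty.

[col 0] 000000*, 000011, 000110*, 010000*, 010001*, 010101*, 011000*, 011100*, 100000*, 100001*, 100010*, 100110*, 101000*, 101001*, 101100*, 101101*, 101110*, 110001*, 111000*
[col 1] -00000, -00110, -10001, -11000, 0-0000, 01-000, 010-01, 01000-, 011-00, 1-0001, 1-1000, 10-000*, 10-001*, 10-110, 100-10, 1000-0, 10000-*, 101-00*, 101-01*, 10100-*, 1011-0, 10110-*
[col 2] 10-00-, 101-0-
Prime implicants: -00000, -00110, -10001, -11000, 0-0000, 000011, 01-000, 010-01, 01000-, 011-00, 1-0001, 1-1000, 10-00-, 10-110, 100-10, 1000-0, 101-0-, 1011-0

-00000, -00110, -10001, -11000, 0-0000, 000011, 01-000, 010-01, 01000-, 011-00, 1-0001, 1-1000, 10-110, 100-10, 1000-0, 1011-0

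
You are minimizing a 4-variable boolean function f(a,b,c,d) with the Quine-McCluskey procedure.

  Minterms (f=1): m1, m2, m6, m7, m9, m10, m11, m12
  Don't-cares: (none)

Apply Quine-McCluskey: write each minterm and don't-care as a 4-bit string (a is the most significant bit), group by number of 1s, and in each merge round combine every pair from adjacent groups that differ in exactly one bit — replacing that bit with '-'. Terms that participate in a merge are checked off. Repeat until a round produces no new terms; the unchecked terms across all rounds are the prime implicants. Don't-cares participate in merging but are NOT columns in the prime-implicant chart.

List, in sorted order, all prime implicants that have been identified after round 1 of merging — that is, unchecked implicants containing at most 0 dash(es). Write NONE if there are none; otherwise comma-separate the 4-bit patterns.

1100

size-2^0 implicants → 0001(✓)  0010(✓)  0110(✓)  0111(✓)  1001(✓)  1010(✓)  1011(✓)  1100
size-2^1 implicants → -001  -010  0-10  011-  10-1  101-
Unchecked terms (primes): -001, -010, 0-10, 011-, 10-1, 101-, 1100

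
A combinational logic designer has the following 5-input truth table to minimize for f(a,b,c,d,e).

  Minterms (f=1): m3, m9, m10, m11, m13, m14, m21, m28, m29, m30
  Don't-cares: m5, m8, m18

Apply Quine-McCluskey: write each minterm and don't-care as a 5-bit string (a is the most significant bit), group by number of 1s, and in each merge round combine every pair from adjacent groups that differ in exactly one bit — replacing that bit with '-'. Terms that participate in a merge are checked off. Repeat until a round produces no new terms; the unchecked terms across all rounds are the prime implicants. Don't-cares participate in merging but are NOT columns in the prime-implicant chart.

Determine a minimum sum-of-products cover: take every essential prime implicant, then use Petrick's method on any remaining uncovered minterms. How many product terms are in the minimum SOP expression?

[col 0] 00011*, 00101*, 01000*, 01001*, 01010*, 01011*, 01101*, 01110*, 10010, 10101*, 11100*, 11101*, 11110*
[col 1] -0101*, -1101*, -1110, 0-011, 0-101*, 01-01, 01-10, 010-0*, 010-1*, 0100-*, 0101-*, 1-101*, 111-0, 1110-
[col 2] --101, 010--
Prime implicants: --101, -1110, 0-011, 01-01, 01-10, 010--, 10010, 111-0, 1110-
PI chart (minterm → PIs covering it):
  3 | 0-011  (sole → essential)
  9 | 01-01,010--
  10 | 01-10,010--
  11 | 0-011,010--
  13 | --101,01-01
  14 | -1110,01-10
  21 | --101  (sole → essential)
  28 | 111-0,1110-
  29 | --101,1110-
  30 | -1110,111-0
Essential prime implicants: --101, 0-011
Petrick residual → -1110, 010--, 111-0
Minimum SOP uses 5 PIs: cd'e + bcde' + a'c'de + a'bc' + abce'

5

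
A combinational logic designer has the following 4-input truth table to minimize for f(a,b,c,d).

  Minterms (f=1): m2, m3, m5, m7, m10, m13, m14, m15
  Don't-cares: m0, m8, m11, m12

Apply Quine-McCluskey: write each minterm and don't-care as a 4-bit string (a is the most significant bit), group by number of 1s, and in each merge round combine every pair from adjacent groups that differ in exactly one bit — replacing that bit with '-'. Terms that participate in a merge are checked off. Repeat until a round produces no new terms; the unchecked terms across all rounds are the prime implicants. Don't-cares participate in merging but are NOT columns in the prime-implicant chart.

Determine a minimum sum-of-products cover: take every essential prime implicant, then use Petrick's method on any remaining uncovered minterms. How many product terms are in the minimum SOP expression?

3

Round 0: 0000✓ 0010✓ 0011✓ 0101✓ 0111✓ 1000✓ 1010✓ 1011✓ 1100✓ 1101✓ 1110✓ 1111✓
Round 1: -000✓ -010✓ -011✓ -101✓ -111✓ 0-11✓ 00-0✓ 001-✓ 01-1✓ 1-00✓ 1-10✓ 1-11✓ 10-0✓ 101-✓ 11-0✓ 11-1✓ 110-✓ 111-✓
Round 2: --11 -0-0 -01- -1-1 1--0 1-1- 11--
PIs = {--11, -0-0, -01-, -1-1, 1--0, 1-1-, 11--}
Coverage chart:
  m2: -0-0,-01-
  m3: --11,-01-
  m5: -1-1 ←essential
  m7: --11,-1-1
  m10: -0-0,-01-,1--0,1-1-
  m13: -1-1,11--
  m14: 1--0,1-1-,11--
  m15: --11,-1-1,1-1-,11--
Essential: -1-1
Petrick residual → -01-, 1--0
Min cover (3 terms): b'c + bd + ad'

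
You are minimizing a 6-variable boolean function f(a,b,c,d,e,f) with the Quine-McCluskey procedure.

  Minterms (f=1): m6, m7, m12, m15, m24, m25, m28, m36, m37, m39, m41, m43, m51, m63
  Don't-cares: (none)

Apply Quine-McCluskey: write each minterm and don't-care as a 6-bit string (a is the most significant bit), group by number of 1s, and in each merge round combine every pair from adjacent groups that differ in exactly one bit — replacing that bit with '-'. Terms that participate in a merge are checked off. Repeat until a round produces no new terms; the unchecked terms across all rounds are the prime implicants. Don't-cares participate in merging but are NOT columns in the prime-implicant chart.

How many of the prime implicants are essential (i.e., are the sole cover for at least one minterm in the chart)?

Round 0: 000110✓ 000111✓ 001100✓ 001111✓ 011000✓ 011001✓ 011100✓ 100100✓ 100101✓ 100111✓ 101001✓ 101011✓ 110011 111111
Round 1: -00111 0-1100 00-111 00011- 011-00 01100- 1001-1 10010- 1010-1
PIs = {-00111, 0-1100, 00-111, 00011-, 011-00, 01100-, 1001-1, 10010-, 1010-1, 110011, 111111}
Coverage chart:
  m6: 00011- ←essential
  m7: -00111,00-111,00011-
  m12: 0-1100 ←essential
  m15: 00-111 ←essential
  m24: 011-00,01100-
  m25: 01100- ←essential
  m28: 0-1100,011-00
  m36: 10010- ←essential
  m37: 1001-1,10010-
  m39: -00111,1001-1
  m41: 1010-1 ←essential
  m43: 1010-1 ←essential
  m51: 110011 ←essential
  m63: 111111 ←essential
Essential: 0-1100, 00-111, 00011-, 01100-, 10010-, 1010-1, 110011, 111111

8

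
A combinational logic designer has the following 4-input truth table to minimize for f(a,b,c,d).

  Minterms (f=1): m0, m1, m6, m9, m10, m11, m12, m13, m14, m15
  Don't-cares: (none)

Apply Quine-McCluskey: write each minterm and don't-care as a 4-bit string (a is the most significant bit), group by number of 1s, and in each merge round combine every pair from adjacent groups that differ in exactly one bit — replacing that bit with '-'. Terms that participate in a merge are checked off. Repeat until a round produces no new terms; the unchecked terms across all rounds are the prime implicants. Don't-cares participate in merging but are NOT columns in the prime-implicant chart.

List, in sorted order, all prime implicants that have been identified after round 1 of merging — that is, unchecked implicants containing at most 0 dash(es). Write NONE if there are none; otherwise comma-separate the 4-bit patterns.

NONE

size-2^0 implicants → 0000(✓)  0001(✓)  0110(✓)  1001(✓)  1010(✓)  1011(✓)  1100(✓)  1101(✓)  1110(✓)  1111(✓)
size-2^1 implicants → -001  -110  000-  1-01(✓)  1-10(✓)  1-11(✓)  10-1(✓)  101-(✓)  11-0(✓)  11-1(✓)  110-(✓)  111-(✓)
size-2^2 implicants → 1--1  1-1-  11--
Unchecked terms (primes): -001, -110, 000-, 1--1, 1-1-, 11--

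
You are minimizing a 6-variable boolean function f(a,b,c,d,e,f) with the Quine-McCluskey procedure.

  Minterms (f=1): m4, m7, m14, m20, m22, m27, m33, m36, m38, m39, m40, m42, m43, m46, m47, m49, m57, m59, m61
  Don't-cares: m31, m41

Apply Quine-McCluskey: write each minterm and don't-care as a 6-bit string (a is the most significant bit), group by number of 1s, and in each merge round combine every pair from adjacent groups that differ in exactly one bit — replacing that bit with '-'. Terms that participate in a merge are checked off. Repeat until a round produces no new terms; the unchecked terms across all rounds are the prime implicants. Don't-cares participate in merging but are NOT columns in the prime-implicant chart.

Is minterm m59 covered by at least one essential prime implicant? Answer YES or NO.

[col 0] 000100*, 000111*, 001110*, 010100*, 010110*, 011011*, 011111*, 100001*, 100100*, 100110*, 100111*, 101000*, 101001*, 101010*, 101011*, 101110*, 101111*, 110001*, 111001*, 111011*, 111101*
[col 1] -00100, -00111, -01110, -11011, 0-0100, 0101-0, 011-11, 1-0001*, 1-1001*, 1-1011*, 10-001*, 10-110*, 10-111*, 1001-0, 10011-*, 101-10*, 101-11*, 1010-0*, 1010-1*, 10100-*, 10101-*, 10111-*, 11-001*, 111-01, 1110-1*
[col 2] 1--001, 1-10-1, 10-11-, 101-1-, 1010--
Prime implicants: -00100, -00111, -01110, -11011, 0-0100, 0101-0, 011-11, 1--001, 1-10-1, 10-11-, 1001-0, 101-1-, 1010--, 111-01
PI chart (minterm → PIs covering it):
  4 | -00100,0-0100
  7 | -00111  (sole → essential)
  14 | -01110  (sole → essential)
  20 | 0-0100,0101-0
  22 | 0101-0  (sole → essential)
  27 | -11011,011-11
  33 | 1--001  (sole → essential)
  36 | -00100,1001-0
  38 | 10-11-,1001-0
  39 | -00111,10-11-
  40 | 1010--  (sole → essential)
  42 | 101-1-,1010--
  43 | 1-10-1,101-1-,1010--
  46 | -01110,10-11-,101-1-
  47 | 10-11-,101-1-
  49 | 1--001  (sole → essential)
  57 | 1--001,1-10-1,111-01
  59 | -11011,1-10-1
  61 | 111-01  (sole → essential)
Essential prime implicants: -00111, -01110, 0101-0, 1--001, 1010--, 111-01

NO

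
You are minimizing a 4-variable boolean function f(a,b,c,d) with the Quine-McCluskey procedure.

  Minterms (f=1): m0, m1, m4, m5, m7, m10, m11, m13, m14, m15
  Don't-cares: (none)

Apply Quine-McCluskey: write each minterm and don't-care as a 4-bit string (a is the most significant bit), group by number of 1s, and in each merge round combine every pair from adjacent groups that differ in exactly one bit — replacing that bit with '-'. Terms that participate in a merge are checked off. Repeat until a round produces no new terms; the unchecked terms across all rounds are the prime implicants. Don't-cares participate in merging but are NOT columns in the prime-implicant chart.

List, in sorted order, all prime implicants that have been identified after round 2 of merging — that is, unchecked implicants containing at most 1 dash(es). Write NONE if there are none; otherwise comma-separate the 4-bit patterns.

NONE

[col 0] 0000*, 0001*, 0100*, 0101*, 0111*, 1010*, 1011*, 1101*, 1110*, 1111*
[col 1] -101*, -111*, 0-00*, 0-01*, 000-*, 01-1*, 010-*, 1-10*, 1-11*, 101-*, 11-1*, 111-*
[col 2] -1-1, 0-0-, 1-1-
Prime implicants: -1-1, 0-0-, 1-1-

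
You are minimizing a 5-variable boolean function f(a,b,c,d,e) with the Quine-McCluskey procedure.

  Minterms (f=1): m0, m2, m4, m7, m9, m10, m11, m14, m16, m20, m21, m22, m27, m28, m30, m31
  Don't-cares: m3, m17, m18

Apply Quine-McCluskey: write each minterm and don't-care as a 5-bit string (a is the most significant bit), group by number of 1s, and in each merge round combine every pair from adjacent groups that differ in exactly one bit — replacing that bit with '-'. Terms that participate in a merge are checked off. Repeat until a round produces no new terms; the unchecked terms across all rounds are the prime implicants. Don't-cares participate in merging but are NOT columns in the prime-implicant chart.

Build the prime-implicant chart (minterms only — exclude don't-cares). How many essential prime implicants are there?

size-2^0 implicants → 00000(✓)  00010(✓)  00011(✓)  00100(✓)  00111(✓)  01001(✓)  01010(✓)  01011(✓)  01110(✓)  10000(✓)  10001(✓)  10010(✓)  10100(✓)  10101(✓)  10110(✓)  11011(✓)  11100(✓)  11110(✓)  11111(✓)
size-2^1 implicants → -0000(✓)  -0010(✓)  -0100(✓)  -1011  -1110  0-010(✓)  0-011(✓)  00-00(✓)  00-11  000-0(✓)  0001-(✓)  01-10  010-1  0101-(✓)  1-100(✓)  1-110(✓)  10-00(✓)  10-01(✓)  10-10(✓)  100-0(✓)  1000-(✓)  101-0(✓)  1010-(✓)  11-11  111-0(✓)  1111-
size-2^2 implicants → -0-00  -00-0  0-01-  1-1-0  10--0  10-0-
Unchecked terms (primes): -0-00, -00-0, -1011, -1110, 0-01-, 00-11, 01-10, 010-1, 1-1-0, 10--0, 10-0-, 11-11, 1111-
Minterm coverage:
  m0 ⊆ -0-00,-00-0
  m2 ⊆ -00-0,0-01-
  m4 ⊆ -0-00 [E]
  m7 ⊆ 00-11 [E]
  m9 ⊆ 010-1 [E]
  m10 ⊆ 0-01-,01-10
  m11 ⊆ -1011,0-01-,010-1
  m14 ⊆ -1110,01-10
  m16 ⊆ -0-00,-00-0,10--0,10-0-
  m20 ⊆ -0-00,1-1-0,10--0,10-0-
  m21 ⊆ 10-0- [E]
  m22 ⊆ 1-1-0,10--0
  m27 ⊆ -1011,11-11
  m28 ⊆ 1-1-0 [E]
  m30 ⊆ -1110,1-1-0,1111-
  m31 ⊆ 11-11,1111-
E = {-0-00, 00-11, 010-1, 1-1-0, 10-0-}

5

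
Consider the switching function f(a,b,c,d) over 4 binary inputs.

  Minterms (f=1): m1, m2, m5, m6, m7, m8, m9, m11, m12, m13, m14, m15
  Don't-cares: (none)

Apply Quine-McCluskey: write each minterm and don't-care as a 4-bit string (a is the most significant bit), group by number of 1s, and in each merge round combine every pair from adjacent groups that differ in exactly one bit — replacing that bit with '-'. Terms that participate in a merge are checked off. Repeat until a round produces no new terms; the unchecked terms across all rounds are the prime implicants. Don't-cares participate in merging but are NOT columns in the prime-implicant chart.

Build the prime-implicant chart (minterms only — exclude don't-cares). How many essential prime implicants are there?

size-2^0 implicants → 0001(✓)  0010(✓)  0101(✓)  0110(✓)  0111(✓)  1000(✓)  1001(✓)  1011(✓)  1100(✓)  1101(✓)  1110(✓)  1111(✓)
size-2^1 implicants → -001(✓)  -101(✓)  -110(✓)  -111(✓)  0-01(✓)  0-10  01-1(✓)  011-(✓)  1-00(✓)  1-01(✓)  1-11(✓)  10-1(✓)  100-(✓)  11-0(✓)  11-1(✓)  110-(✓)  111-(✓)
size-2^2 implicants → --01  -1-1  -11-  1--1  1-0-  11--
Unchecked terms (primes): --01, -1-1, -11-, 0-10, 1--1, 1-0-, 11--
Minterm coverage:
  m1 ⊆ --01 [E]
  m2 ⊆ 0-10 [E]
  m5 ⊆ --01,-1-1
  m6 ⊆ -11-,0-10
  m7 ⊆ -1-1,-11-
  m8 ⊆ 1-0- [E]
  m9 ⊆ --01,1--1,1-0-
  m11 ⊆ 1--1 [E]
  m12 ⊆ 1-0-,11--
  m13 ⊆ --01,-1-1,1--1,1-0-,11--
  m14 ⊆ -11-,11--
  m15 ⊆ -1-1,-11-,1--1,11--
E = {--01, 0-10, 1--1, 1-0-}

4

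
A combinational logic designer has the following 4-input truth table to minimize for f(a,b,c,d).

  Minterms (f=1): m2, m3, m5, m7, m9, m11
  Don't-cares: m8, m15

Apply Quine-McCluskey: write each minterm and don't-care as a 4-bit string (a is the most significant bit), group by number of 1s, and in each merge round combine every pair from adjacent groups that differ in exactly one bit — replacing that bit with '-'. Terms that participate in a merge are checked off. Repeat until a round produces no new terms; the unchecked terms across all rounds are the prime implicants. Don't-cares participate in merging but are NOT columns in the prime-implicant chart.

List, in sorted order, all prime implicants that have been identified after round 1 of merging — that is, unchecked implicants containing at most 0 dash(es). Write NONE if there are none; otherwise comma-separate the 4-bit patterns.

NONE

Round 0: 0010✓ 0011✓ 0101✓ 0111✓ 1000✓ 1001✓ 1011✓ 1111✓
Round 1: -011✓ -111✓ 0-11✓ 001- 01-1 1-11✓ 10-1 100-
Round 2: --11
PIs = {--11, 001-, 01-1, 10-1, 100-}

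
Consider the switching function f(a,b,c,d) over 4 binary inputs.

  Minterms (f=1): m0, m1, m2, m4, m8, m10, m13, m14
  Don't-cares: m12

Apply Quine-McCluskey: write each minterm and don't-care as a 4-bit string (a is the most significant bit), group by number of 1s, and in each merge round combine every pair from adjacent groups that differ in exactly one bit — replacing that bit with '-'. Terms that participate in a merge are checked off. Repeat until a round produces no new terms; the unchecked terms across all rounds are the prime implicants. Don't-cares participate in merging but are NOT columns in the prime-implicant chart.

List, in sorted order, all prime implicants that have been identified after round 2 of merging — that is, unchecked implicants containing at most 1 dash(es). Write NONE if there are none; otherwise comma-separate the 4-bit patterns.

size-2^0 implicants → 0000(✓)  0001(✓)  0010(✓)  0100(✓)  1000(✓)  1010(✓)  1100(✓)  1101(✓)  1110(✓)
size-2^1 implicants → -000(✓)  -010(✓)  -100(✓)  0-00(✓)  00-0(✓)  000-  1-00(✓)  1-10(✓)  10-0(✓)  11-0(✓)  110-
size-2^2 implicants → --00  -0-0  1--0
Unchecked terms (primes): --00, -0-0, 000-, 1--0, 110-

000-, 110-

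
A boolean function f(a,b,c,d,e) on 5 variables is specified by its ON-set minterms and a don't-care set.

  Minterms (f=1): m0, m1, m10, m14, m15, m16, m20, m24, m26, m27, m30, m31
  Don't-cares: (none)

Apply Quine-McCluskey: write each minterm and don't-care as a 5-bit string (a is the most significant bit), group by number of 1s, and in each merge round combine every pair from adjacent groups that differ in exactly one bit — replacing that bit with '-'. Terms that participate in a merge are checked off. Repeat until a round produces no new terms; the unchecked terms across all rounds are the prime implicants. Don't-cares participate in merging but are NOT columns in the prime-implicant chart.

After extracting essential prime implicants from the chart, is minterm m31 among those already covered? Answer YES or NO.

Round 0: 00000✓ 00001✓ 01010✓ 01110✓ 01111✓ 10000✓ 10100✓ 11000✓ 11010✓ 11011✓ 11110✓ 11111✓
Round 1: -0000 -1010✓ -1110✓ -1111✓ 0000- 01-10✓ 0111-✓ 1-000 10-00 11-10✓ 11-11✓ 110-0 1101-✓ 1111-✓
Round 2: -1-10 -111- 11-1-
PIs = {-0000, -1-10, -111-, 0000-, 1-000, 10-00, 11-1-, 110-0}
Coverage chart:
  m0: -0000,0000-
  m1: 0000- ←essential
  m10: -1-10 ←essential
  m14: -1-10,-111-
  m15: -111- ←essential
  m16: -0000,1-000,10-00
  m20: 10-00 ←essential
  m24: 1-000,110-0
  m26: -1-10,11-1-,110-0
  m27: 11-1- ←essential
  m30: -1-10,-111-,11-1-
  m31: -111-,11-1-
Essential: -1-10, -111-, 0000-, 10-00, 11-1-

YES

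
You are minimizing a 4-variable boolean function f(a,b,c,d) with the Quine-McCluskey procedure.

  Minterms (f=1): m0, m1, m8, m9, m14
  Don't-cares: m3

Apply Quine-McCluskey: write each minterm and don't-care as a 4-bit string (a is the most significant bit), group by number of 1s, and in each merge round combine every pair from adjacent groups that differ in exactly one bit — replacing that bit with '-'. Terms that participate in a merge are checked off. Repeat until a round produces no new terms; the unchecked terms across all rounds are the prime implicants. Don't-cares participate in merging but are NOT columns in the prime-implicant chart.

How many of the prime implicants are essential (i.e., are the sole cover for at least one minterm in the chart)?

size-2^0 implicants → 0000(✓)  0001(✓)  0011(✓)  1000(✓)  1001(✓)  1110
size-2^1 implicants → -000(✓)  -001(✓)  00-1  000-(✓)  100-(✓)
size-2^2 implicants → -00-
Unchecked terms (primes): -00-, 00-1, 1110
Minterm coverage:
  m0 ⊆ -00- [E]
  m1 ⊆ -00-,00-1
  m8 ⊆ -00- [E]
  m9 ⊆ -00- [E]
  m14 ⊆ 1110 [E]
E = {-00-, 1110}

2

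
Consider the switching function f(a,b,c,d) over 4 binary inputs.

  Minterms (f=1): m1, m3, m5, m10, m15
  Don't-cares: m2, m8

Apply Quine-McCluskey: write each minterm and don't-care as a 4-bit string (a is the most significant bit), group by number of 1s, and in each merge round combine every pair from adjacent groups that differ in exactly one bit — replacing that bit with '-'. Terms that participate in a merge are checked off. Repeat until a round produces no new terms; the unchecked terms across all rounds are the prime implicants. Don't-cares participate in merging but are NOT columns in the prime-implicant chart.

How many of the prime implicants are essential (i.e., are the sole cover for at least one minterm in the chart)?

[col 0] 0001*, 0010*, 0011*, 0101*, 1000*, 1010*, 1111
[col 1] -010, 0-01, 00-1, 001-, 10-0
Prime implicants: -010, 0-01, 00-1, 001-, 10-0, 1111
PI chart (minterm → PIs covering it):
  1 | 0-01,00-1
  3 | 00-1,001-
  5 | 0-01  (sole → essential)
  10 | -010,10-0
  15 | 1111  (sole → essential)
Essential prime implicants: 0-01, 1111

2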